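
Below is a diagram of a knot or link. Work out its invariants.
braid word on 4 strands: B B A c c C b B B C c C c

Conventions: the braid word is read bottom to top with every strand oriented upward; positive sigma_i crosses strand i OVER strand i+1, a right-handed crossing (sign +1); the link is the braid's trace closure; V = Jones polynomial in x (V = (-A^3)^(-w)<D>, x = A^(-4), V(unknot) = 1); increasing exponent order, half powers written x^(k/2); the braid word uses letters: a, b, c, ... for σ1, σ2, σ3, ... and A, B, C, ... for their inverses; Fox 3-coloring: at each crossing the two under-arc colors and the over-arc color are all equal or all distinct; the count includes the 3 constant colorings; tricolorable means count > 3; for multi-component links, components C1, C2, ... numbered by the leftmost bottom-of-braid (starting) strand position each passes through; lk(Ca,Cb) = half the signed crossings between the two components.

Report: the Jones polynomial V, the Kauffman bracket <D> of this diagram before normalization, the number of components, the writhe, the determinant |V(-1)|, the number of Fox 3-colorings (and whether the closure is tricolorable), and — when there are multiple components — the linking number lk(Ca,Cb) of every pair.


V = -x^-4 + x^-3 + x^-1
<D> = -A^-5 - A^3 + A^7 (w = -3)
1 component over 13 crossings, w = -3
9 Fox colorings among 3^13, |V(-1)| = 3: tricolorable
why: w = -3 shifts under R1 moves; the (-A^3)^(3) factor cancels that in V


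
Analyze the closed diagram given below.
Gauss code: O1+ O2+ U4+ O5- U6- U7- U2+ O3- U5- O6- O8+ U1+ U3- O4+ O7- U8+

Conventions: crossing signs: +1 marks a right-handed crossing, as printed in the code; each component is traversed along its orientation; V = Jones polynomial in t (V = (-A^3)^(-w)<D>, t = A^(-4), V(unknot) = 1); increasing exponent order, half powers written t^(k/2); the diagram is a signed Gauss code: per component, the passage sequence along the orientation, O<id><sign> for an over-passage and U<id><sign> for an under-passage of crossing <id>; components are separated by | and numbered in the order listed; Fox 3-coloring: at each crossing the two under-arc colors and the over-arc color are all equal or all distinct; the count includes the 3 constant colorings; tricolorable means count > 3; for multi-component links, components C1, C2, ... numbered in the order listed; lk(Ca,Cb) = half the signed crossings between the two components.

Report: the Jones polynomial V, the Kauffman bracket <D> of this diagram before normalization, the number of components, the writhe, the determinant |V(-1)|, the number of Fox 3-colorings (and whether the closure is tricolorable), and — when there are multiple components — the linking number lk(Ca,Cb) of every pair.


Jones polynomial: V(t) = -t^-3 + 2t^-2 - 2t^-1 + 3 - 2t + 2t^2 - t^3
<D> = -A^-12 + 2A^-8 - 2A^-4 + 3 - 2A^4 + 2A^8 - A^12; writhe 0
components 1, writhe 0 (8 crossings)
3-colorings: 3 of 3^8, det 13 — not tricolorable
note: the span of V is 6, forcing >= 6 crossings in any diagram


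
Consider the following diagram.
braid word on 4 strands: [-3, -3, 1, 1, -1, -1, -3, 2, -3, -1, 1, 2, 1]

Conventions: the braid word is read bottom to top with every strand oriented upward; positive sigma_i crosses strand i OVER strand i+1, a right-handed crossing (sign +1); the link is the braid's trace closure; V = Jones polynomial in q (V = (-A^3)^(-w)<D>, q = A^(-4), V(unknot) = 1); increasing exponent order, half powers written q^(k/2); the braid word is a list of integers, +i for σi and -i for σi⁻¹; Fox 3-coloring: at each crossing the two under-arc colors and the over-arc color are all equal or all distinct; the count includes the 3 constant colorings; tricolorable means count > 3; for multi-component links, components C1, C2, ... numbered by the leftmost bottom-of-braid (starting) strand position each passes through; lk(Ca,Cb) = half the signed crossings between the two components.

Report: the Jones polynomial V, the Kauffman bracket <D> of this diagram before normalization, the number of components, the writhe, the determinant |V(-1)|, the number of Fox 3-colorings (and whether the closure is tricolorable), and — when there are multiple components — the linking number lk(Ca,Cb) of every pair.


Jones polynomial: V(q) = q^-5 - 2q^-4 + 2q^-3 - 2q^-2 + 2q^-1 - 1 + q
<D> = -A^-7 + A^-3 - 2A + 2A^5 - 2A^9 + 2A^13 - A^17; writhe -1
components 1, writhe -1 (13 crossings)
3-colorings: 3 of 3^13, det 11 — not tricolorable
note: w = -1 shifts under R1 moves; the (-A^3)^(1) factor cancels that in V


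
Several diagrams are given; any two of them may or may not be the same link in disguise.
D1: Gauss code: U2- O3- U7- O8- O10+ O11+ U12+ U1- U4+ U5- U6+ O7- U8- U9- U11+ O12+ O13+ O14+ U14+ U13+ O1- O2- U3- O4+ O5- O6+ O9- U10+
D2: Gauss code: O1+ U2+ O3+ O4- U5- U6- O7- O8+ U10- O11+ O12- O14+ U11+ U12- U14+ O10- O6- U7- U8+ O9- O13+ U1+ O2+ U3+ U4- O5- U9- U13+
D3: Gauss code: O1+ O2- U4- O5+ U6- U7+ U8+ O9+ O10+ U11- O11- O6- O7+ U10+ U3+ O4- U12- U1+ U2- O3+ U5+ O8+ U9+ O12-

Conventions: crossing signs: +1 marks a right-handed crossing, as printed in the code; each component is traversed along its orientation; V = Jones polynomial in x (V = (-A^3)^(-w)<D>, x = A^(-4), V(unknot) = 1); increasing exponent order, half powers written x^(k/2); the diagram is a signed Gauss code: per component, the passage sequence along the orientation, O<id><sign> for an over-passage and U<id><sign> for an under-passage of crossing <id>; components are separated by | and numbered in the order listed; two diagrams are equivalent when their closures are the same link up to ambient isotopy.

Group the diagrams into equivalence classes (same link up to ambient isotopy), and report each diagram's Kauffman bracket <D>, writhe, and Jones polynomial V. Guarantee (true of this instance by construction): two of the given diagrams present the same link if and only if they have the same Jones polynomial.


classes: {D1} | {D2} | {D3}
V(D1) = x^-5 - 2x^-4 + 2x^-3 - 2x^-2 + 2x^-1 - 1 + x  [14 crossings, <D> = A^-4 - 1 + 2A^4 - 2A^8 + 2A^12 - 2A^16 + A^20, w = 0]
D2 (bracket 1; 14 crossings at w = 0): V = 1
V(D3) = x^-1 - 1 + 2x - 2x^2 + 2x^3 - 2x^4 + x^5  (w +2, c 12, <D> = A^-14 - 2A^-10 + 2A^-6 - 2A^-2 + 2A^2 - A^6 + A^10)
insight: 3 classes among 3 diagrams; unequal V(x) rules out equality


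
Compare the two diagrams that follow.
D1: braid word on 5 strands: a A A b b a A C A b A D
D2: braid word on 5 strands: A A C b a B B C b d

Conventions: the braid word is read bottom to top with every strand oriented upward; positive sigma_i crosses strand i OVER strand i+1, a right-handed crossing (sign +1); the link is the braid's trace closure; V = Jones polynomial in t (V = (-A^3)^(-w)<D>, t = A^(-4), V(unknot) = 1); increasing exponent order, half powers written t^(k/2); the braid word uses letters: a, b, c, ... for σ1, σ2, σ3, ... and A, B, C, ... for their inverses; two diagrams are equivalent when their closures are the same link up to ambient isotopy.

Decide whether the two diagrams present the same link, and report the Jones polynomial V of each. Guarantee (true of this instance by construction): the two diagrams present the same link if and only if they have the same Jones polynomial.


equivalent: no
D1 (bracket -A^-18 + 2A^-14 - 2A^-10 + 3A^-6 - 2A^-2 + 2A^2 - A^6; 12 crossings at w = -2): V = -t^-3 + 2t^-2 - 2t^-1 + 3 - 2t + 2t^2 - t^3
V(D2) = -t^-6 + t^-5 - t^-4 + 2t^-3 - t^-2 + t^-1  [10 crossings, <D> = A^-2 - A^2 + 2A^6 - A^10 + A^14 - A^18, w = -2]
observation: V(t) takes 2 values over 2 diagrams, fixing the grouping


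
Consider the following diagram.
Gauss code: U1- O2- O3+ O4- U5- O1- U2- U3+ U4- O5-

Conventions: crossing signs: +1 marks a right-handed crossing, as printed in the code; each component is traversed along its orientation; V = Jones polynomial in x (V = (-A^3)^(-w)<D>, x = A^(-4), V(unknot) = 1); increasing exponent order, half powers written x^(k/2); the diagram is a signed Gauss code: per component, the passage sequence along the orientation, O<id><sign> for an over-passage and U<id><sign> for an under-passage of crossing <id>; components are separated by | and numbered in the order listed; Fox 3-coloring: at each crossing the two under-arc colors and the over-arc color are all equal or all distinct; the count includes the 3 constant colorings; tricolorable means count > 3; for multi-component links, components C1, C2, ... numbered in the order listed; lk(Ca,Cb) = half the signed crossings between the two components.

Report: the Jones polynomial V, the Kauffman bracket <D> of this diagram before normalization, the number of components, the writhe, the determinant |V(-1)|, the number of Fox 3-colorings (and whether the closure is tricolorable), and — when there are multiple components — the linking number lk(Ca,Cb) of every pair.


Jones polynomial: V(x) = -x^-4 + x^-3 + x^-1
<D> = -A^-5 - A^3 + A^7; writhe -3
components 1, writhe -3 (5 crossings)
3-colorings: 9 of 3^5, det 3 — tricolorable
note: the span of V is 3, forcing >= 3 crossings in any diagram


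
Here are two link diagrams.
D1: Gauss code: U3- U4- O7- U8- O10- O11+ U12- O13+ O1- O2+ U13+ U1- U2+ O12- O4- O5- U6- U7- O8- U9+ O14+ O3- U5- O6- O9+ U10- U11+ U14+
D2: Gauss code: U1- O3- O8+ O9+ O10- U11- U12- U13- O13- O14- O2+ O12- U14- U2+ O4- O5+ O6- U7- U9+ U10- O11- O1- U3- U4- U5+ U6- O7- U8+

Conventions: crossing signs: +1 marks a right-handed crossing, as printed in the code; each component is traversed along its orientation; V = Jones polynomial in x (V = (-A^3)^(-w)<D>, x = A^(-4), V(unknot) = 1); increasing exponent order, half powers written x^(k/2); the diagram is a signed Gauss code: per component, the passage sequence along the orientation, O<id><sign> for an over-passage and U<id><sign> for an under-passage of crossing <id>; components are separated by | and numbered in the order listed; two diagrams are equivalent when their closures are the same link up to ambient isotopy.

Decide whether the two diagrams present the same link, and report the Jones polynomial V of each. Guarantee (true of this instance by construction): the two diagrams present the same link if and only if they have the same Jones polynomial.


same link: yes
V(D1) = -x^-6 + x^-5 - x^-4 + 2x^-3 - x^-2 + x^-1  [14 crossings, <D> = A^-8 - A^-4 + 2 - A^4 + A^8 - A^12, w = -4]
V(D2) = -x^-6 + x^-5 - x^-4 + 2x^-3 - x^-2 + x^-1  (w -6, c 14, <D> = A^-14 - A^-10 + 2A^-6 - A^-2 + A^2 - A^6)
note: Reidemeister moves carry D1 (14 crossings) to D2 (14)


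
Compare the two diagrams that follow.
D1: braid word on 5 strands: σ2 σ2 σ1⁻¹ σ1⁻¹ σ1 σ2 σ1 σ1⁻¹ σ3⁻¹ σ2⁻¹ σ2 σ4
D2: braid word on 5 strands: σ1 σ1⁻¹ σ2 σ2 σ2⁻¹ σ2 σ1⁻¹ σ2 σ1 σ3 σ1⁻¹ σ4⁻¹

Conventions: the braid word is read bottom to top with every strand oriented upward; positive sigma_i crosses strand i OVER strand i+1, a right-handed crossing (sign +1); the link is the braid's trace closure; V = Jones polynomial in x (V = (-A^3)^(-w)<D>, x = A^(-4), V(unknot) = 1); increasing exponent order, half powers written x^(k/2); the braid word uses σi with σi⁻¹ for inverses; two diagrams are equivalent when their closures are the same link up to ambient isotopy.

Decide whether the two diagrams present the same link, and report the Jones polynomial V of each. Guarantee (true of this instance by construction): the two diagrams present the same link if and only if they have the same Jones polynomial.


equivalent: yes
D1 (bracket -A^-10 + A^-6 + A^2; 12 crossings at w = +2): V = x + x^3 - x^4
V(D2) = x + x^3 - x^4  (w +2, c 12, <D> = -A^-10 + A^-6 + A^2)
key observation: from 12 to 12 crossings by R-moves: one link, two diagrams


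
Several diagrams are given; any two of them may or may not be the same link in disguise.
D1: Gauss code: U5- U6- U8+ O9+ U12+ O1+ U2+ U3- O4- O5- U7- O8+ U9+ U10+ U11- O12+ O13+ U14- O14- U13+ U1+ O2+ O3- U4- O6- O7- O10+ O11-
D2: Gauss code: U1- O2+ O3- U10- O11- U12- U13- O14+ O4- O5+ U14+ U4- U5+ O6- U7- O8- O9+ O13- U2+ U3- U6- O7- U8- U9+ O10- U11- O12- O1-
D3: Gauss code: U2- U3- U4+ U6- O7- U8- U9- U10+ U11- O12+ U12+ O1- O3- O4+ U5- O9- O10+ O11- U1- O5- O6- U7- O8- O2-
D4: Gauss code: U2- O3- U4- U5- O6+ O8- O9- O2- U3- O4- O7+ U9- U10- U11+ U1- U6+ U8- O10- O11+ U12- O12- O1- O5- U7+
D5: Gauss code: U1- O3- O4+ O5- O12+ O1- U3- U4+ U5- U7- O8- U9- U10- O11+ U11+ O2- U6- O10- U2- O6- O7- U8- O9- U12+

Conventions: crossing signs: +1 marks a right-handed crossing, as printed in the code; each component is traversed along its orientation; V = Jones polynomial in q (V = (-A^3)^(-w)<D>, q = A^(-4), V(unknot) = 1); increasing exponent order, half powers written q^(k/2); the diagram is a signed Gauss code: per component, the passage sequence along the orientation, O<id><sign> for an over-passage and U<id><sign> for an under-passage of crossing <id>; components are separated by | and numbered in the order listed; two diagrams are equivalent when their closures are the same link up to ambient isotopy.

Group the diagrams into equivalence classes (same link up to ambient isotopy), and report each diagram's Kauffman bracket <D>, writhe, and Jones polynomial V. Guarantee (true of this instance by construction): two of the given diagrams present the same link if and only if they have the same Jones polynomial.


grouping into links: {D1} | {D2, D3, D5} | {D4}
V(D1) = 1  (w 0, c 14, <D> = 1)
V(D2) = q^-8 - 2q^-7 + q^-6 - 2q^-5 + 2q^-4 + q^-2  (w -6, c 14, <D> = A^-10 + 2A^-2 - 2A^2 + A^6 - 2A^10 + A^14)
V(D3) = q^-8 - 2q^-7 + q^-6 - 2q^-5 + 2q^-4 + q^-2  (w -6, c 12, <D> = A^-10 + 2A^-2 - 2A^2 + A^6 - 2A^10 + A^14)
V(D4) = -q^-6 + q^-5 - q^-4 + 2q^-3 - q^-2 + q^-1  (w -6, c 12, <D> = A^-14 - A^-10 + 2A^-6 - A^-2 + A^2 - A^6)
D5 (bracket A^-10 + 2A^-2 - 2A^2 + A^6 - 2A^10 + A^14; 12 crossings at w = -6): V = q^-8 - 2q^-7 + q^-6 - 2q^-5 + 2q^-4 + q^-2
why: 3 values of V(q) split the 5 diagrams


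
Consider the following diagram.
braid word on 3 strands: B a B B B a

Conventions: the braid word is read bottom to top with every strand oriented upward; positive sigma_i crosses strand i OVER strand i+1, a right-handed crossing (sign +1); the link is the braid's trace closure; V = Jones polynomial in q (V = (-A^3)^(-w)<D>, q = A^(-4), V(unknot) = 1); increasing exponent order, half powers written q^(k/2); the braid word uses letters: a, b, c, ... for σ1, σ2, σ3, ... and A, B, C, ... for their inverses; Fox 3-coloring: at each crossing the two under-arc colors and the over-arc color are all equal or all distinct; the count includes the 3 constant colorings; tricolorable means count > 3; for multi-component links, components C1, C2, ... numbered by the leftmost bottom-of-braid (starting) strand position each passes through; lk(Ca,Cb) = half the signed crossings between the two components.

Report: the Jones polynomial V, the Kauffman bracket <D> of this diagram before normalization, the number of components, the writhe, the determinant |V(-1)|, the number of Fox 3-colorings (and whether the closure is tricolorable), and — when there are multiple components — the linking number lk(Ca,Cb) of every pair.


V(q) = q^-5 - 2q^-4 + 2q^-3 - 2q^-2 + 2q^-1 - 1 + q
bracket: A^-10 - A^-6 + 2A^-2 - 2A^2 + 2A^6 - 2A^10 + A^14, w = -2
1 component, writhe -2, over 6 crossings
det 11, colorings 3 of 3^6 — not tricolorable
observation: w = -2 (over 6 crossings) is diagram-only; (-A^3)^(2) removes it from V


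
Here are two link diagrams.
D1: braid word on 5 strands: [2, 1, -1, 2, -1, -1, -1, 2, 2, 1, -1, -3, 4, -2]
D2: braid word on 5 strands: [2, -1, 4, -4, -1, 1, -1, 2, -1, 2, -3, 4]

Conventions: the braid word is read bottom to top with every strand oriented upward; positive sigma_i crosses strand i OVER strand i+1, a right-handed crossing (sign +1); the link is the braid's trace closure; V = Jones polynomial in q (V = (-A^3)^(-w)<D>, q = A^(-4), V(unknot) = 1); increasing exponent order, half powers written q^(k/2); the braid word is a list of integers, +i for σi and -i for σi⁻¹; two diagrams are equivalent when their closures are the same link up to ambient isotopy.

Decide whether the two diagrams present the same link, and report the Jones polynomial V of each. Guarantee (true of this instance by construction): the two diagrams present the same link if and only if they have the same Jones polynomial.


equivalent: no
V(D1) = -q^-3 + q^-2 - q^-1 + 3 - q + q^2 - q^3  (w 0, c 14, <D> = -A^-12 + A^-8 - A^-4 + 3 - A^4 + A^8 - A^12)
V(D2) = -q^-3 + 2q^-2 - 2q^-1 + 3 - 2q + 2q^2 - q^3  [12 crossings, <D> = -A^-12 + 2A^-8 - 2A^-4 + 3 - 2A^4 + 2A^8 - A^12, w = 0]
key observation: 2 values of V(q) split the 2 diagrams


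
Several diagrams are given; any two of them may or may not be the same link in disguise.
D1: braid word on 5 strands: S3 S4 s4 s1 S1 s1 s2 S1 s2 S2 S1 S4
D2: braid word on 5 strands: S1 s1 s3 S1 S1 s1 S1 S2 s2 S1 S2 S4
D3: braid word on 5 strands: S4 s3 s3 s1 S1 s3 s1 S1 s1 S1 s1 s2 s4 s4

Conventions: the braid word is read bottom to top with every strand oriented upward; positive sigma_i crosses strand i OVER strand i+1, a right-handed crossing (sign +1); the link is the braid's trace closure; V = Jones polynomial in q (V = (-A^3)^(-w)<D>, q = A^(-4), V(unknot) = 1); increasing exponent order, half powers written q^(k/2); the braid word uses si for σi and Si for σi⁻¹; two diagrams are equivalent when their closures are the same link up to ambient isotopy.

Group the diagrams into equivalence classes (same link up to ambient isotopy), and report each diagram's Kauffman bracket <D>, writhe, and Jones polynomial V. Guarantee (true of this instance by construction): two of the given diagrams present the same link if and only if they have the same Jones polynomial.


classes: {D1} | {D2} | {D3}
V(D1) = 1  [12 crossings, <D> = A^-6, w = -2]
V(D2) = -q^-4 + q^-3 + q^-1  (w -4, c 12, <D> = A^-8 + 1 - A^4)
D3 (bracket -A^2 + A^6 + A^14; 14 crossings at w = +6): V = q + q^3 - q^4
note: 3 classes among 3 diagrams; unequal V(q) rules out equality


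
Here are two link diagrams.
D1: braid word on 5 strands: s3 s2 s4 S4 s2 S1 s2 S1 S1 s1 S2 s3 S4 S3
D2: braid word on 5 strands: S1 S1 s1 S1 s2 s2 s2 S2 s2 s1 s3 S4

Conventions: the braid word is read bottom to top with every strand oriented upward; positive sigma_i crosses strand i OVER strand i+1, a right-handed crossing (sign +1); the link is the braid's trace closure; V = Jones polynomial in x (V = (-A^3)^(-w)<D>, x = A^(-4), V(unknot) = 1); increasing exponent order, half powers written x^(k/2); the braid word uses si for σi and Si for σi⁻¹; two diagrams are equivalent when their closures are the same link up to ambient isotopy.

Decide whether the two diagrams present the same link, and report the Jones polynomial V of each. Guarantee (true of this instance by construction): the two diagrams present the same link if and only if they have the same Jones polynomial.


equivalent: no
V(D1) = x^-2 - x^-1 + 1 - x + x^2  (w 0, c 14, <D> = A^-8 - A^-4 + 1 - A^4 + A^8)
V(D2) = x + x^3 - x^4  [12 crossings, <D> = -A^-10 + A^-6 + A^2, w = +2]
key observation: 2 values of V(x) split the 2 diagrams


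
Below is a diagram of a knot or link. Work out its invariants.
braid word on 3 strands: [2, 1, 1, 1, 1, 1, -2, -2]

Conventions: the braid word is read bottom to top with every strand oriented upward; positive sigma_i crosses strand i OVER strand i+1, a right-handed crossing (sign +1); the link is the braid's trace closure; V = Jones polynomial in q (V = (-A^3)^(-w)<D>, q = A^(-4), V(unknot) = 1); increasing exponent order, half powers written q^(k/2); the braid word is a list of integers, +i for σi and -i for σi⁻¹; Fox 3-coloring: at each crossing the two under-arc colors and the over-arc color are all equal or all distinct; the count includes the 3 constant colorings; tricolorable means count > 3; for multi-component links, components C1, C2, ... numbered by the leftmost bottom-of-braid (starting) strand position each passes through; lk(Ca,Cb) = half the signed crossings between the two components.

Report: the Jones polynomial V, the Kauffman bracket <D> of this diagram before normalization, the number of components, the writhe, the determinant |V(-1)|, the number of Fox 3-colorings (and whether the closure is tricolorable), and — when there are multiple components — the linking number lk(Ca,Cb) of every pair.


V(q) = q^2 + q^4 - q^5 + q^6 - q^7
bracket: -A^-16 + A^-12 - A^-8 + A^-4 + A^4, w = +4
1 component, writhe +4, over 8 crossings
det 5, colorings 3 of 3^8 — not tricolorable
observation: |V(-1)| = 5: so not tricolorable, since 3 does not divide 5


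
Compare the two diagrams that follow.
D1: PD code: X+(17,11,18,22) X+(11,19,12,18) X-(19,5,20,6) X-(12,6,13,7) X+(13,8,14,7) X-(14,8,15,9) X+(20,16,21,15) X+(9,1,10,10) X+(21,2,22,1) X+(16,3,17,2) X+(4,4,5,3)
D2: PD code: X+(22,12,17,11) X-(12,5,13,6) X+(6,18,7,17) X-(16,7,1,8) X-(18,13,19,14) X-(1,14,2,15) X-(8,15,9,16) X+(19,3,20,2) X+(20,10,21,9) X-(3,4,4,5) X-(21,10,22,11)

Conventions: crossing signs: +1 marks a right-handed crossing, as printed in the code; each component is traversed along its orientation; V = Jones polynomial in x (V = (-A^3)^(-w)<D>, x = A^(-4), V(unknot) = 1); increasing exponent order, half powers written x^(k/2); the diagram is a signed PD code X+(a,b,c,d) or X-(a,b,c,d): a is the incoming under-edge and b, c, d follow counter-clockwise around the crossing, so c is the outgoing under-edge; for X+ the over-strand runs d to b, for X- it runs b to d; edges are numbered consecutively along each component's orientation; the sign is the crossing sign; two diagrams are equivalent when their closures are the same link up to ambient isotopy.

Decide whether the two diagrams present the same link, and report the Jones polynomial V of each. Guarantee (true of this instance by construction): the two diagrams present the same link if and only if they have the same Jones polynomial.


equivalent: no
V(D1) = -x^(1/2) - x^(3/2) - x^(5/2) + x^(9/2)  (w +5, c 11, <D> = -A^-3 + A^5 + A^9 + A^13)
V(D2) = x^(-7/2) - x^(-5/2) + x^(-3/2) - 2x^(-1/2) - x^(3/2)  (w -3, c 11, <D> = A^-15 + 2A^-7 - A^-3 + A - A^5)
why: V(x) takes 2 values over 2 diagrams, fixing the grouping


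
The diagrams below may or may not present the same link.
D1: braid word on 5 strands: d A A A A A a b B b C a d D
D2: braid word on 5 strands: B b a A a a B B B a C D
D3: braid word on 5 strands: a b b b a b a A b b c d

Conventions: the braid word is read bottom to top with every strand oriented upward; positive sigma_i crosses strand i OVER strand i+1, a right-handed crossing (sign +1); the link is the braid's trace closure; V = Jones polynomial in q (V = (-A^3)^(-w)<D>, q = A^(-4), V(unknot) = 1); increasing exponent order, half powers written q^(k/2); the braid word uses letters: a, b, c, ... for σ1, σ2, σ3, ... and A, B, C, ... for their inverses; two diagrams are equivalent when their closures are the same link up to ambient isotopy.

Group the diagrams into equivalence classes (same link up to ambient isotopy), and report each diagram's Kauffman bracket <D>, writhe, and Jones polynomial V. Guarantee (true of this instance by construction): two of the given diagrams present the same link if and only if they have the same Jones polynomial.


classes: {D1} | {D2} | {D3}
V(D1) = -q^-4 + q^-3 + q^-1  [14 crossings, <D> = A^-2 + A^6 - A^10, w = -2]
V(D2) = -q^-3 + q^-2 - q^-1 + 3 - q + q^2 - q^3  (w -2, c 12, <D> = -A^-18 + A^-14 - A^-10 + 3A^-6 - A^-2 + A^2 - A^6)
V(D3) = q^3 + q^5 - q^8  [12 crossings, <D> = -A^-2 + A^10 + A^18, w = +10]
note: 3 values of V(q) split the 3 diagrams


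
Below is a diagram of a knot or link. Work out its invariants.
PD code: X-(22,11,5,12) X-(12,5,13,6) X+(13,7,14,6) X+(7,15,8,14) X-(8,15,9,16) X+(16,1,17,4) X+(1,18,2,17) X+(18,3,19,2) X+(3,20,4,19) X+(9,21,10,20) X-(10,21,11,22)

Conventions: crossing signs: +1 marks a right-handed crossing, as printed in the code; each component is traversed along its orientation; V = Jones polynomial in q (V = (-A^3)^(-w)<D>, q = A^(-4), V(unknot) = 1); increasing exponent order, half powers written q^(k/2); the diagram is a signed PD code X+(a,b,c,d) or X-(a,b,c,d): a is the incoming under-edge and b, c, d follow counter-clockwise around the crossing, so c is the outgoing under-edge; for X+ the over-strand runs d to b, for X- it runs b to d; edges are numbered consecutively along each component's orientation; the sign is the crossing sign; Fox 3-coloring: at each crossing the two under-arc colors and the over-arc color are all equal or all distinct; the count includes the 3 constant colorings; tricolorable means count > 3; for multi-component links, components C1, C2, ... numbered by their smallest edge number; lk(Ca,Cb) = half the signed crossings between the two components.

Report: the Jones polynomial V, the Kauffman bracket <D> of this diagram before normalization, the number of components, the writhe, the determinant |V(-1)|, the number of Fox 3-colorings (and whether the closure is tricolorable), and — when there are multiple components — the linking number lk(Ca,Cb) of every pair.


V(q) = -q^(3/2) - q^(7/2) + q^(9/2) - q^(11/2)
bracket: A^-13 - A^-9 + A^-5 + A^3, w = +3
2 components, writhe +3, over 11 crossings
lk(C1,C2) = +2
det 4, colorings 3 of 3^11 — not tricolorable
observation: the 1 component pair carries total linking +2


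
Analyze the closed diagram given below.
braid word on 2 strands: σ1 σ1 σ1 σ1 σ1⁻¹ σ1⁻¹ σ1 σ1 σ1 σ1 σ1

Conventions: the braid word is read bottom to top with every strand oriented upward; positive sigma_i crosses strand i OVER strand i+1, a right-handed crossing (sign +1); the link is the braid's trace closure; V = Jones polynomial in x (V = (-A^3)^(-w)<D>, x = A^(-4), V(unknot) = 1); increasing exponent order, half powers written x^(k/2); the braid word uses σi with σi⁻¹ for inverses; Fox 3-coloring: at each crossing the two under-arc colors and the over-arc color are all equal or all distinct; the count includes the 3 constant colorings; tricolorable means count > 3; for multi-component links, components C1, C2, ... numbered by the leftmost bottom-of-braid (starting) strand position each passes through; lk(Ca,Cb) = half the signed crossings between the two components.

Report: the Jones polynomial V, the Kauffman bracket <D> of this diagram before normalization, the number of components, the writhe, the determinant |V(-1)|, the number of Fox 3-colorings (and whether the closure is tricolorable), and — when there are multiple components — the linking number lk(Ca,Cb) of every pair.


Jones polynomial: V(x) = x^3 + x^5 - x^6 + x^7 - x^8 + x^9 - x^10
<D> = A^-19 - A^-15 + A^-11 - A^-7 + A^-3 - A - A^9; writhe +7
components 1, writhe +7 (11 crossings)
3-colorings: 3 of 3^11, det 7 — not tricolorable
note: a (2,7) torus form — a single generator 7 times


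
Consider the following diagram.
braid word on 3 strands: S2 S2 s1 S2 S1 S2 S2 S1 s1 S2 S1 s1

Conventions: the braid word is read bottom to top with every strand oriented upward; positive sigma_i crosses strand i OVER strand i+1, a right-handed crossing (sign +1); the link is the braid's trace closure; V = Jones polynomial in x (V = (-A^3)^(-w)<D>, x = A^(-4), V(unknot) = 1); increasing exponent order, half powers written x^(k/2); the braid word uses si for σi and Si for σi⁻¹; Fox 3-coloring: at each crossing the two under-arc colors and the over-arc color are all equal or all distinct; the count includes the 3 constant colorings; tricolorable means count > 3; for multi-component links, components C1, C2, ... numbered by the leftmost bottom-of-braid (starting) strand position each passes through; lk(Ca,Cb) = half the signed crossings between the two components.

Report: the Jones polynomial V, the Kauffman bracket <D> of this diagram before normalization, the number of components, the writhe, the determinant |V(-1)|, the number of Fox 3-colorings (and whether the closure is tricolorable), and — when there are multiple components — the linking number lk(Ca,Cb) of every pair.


Jones polynomial: V(x) = -x^-7 + x^-6 - x^-5 + x^-4 + x^-2
<D> = A^-10 + A^-2 - A^2 + A^6 - A^10; writhe -6
components 1, writhe -6 (12 crossings)
3-colorings: 3 of 3^12, det 5 — not tricolorable
note: V spans 5 powers of x: at least 5 crossings in any diagram


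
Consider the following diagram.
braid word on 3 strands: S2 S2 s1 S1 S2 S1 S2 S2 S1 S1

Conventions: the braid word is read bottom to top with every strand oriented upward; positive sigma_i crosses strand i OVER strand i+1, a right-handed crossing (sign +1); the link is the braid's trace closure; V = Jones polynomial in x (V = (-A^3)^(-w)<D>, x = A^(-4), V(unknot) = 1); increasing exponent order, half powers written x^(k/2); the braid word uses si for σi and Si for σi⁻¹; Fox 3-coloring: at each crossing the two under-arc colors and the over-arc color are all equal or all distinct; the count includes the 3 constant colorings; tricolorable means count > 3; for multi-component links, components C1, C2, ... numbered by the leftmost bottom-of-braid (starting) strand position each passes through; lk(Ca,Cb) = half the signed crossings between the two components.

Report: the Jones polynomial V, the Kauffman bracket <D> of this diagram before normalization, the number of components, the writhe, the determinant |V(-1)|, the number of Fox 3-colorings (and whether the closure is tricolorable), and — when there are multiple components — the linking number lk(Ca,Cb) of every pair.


V = -x^-8 + x^-5 + x^-3
<D> = A^-12 + A^-4 - A^8 (w = -8)
1 component over 10 crossings, w = -8
9 Fox colorings among 3^10, |V(-1)| = 3: tricolorable
why: V spans 5 powers of x: at least 5 crossings in any diagram


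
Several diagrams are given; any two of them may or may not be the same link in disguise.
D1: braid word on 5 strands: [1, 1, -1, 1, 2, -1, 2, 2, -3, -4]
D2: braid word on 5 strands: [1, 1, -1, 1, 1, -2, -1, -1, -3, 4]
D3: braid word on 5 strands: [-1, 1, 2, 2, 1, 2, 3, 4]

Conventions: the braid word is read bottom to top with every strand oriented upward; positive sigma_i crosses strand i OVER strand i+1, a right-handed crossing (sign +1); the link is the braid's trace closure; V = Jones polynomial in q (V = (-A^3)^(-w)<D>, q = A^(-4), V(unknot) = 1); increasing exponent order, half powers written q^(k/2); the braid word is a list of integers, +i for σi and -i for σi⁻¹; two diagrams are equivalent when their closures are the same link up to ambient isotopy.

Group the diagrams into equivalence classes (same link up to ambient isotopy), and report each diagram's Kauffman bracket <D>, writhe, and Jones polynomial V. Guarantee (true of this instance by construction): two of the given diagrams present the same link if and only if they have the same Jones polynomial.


equivalence classes: {D1} | {D2} | {D3}
D1 (bracket -A^-18 + A^-14 - A^-10 + 2A^-6 - A^-2 + A^2; 10 crossings at w = +2): V = q - q^2 + 2q^3 - q^4 + q^5 - q^6
V(D2) = 1  (w 0, c 10, <D> = 1)
V(D3) = q + q^3 - q^4  (w +6, c 8, <D> = -A^2 + A^6 + A^14)
observation: 3 values of V(q) split the 3 diagrams


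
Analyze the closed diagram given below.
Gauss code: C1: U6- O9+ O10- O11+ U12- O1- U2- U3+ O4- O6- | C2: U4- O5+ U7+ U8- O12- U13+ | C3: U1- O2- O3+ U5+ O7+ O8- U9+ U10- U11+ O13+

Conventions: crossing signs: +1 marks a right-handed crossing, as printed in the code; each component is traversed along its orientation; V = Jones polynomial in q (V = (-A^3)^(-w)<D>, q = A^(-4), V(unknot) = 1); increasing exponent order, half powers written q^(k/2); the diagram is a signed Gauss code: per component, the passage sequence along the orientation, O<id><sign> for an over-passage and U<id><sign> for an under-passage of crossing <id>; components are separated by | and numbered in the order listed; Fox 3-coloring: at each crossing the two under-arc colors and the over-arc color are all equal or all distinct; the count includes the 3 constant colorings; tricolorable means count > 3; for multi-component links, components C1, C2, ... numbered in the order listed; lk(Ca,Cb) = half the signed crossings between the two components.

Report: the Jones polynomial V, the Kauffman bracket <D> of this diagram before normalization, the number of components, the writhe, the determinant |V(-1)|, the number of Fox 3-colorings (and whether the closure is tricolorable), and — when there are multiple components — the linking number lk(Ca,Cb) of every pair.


Jones polynomial: V(q) = q^-2 + 2 + q^2
<D> = -A^-11 - 2A^-3 - A^5; writhe -1
components 3, writhe -1 (13 crossings)
linking number lk(C1,C2) = -1
lk(C1,C3): 0
lk(C2,C3) = +1
3-colorings: 3 of 3^13, det 4 — not tricolorable
note: det 4 = |V(-1)|; not divisible by 3, so not tricolorable


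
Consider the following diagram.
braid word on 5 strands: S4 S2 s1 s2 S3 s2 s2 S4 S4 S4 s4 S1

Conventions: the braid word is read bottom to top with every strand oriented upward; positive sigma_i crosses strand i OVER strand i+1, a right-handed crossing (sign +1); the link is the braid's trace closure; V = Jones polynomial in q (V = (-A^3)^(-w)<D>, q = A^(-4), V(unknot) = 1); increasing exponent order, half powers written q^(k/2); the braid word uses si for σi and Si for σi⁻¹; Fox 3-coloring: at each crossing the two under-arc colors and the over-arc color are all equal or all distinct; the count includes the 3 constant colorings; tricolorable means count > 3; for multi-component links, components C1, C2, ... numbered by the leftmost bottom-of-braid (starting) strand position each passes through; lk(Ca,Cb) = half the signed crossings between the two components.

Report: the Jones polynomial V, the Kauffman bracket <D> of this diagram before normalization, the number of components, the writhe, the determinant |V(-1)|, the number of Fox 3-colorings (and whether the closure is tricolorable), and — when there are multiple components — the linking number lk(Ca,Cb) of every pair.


Jones polynomial: V(q) = -q^-3 + q^-2 - q^-1 + 3 - q + q^2 - q^3
<D> = -A^-18 + A^-14 - A^-10 + 3A^-6 - A^-2 + A^2 - A^6; writhe -2
components 1, writhe -2 (12 crossings)
3-colorings: 27 of 3^12, det 9 — tricolorable
note: palindromic: swapping q for 1/q fixes V


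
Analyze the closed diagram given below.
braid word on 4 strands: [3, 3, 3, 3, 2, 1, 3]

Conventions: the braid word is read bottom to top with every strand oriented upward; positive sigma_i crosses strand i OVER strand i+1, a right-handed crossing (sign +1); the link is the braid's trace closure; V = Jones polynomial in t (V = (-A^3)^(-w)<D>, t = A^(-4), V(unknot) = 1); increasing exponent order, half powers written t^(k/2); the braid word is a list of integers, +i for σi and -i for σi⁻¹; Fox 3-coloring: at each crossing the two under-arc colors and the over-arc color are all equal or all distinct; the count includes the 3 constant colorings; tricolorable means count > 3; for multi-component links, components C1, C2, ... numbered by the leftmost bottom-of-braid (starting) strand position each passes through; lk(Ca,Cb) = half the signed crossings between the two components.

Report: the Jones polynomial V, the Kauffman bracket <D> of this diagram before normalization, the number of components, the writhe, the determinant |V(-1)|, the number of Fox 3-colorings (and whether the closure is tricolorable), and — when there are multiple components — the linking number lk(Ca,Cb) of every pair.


Jones polynomial: V(t) = t^2 + t^4 - t^5 + t^6 - t^7
<D> = A^-7 - A^-3 + A - A^5 - A^13; writhe +7
components 1, writhe +7 (7 crossings)
3-colorings: 3 of 3^7, det 5 — not tricolorable
note: w = +7 shifts under R1 moves; the (-A^3)^(-7) factor cancels that in V


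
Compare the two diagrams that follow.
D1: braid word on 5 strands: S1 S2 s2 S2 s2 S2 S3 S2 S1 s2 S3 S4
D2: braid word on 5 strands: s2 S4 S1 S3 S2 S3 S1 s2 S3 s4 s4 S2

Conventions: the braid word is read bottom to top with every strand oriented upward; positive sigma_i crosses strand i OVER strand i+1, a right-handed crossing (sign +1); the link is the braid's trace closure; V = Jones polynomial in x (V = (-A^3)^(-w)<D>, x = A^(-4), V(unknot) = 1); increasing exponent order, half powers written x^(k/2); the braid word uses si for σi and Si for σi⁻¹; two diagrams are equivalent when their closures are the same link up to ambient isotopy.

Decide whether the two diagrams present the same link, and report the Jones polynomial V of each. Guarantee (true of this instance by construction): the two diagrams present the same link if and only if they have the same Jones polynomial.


equivalent: yes
D1 (bracket A^-14 - A^-10 + 2A^-6 - A^-2 + A^2 - A^6; 12 crossings at w = -6): V = -x^-6 + x^-5 - x^-4 + 2x^-3 - x^-2 + x^-1
V(D2) = -x^-6 + x^-5 - x^-4 + 2x^-3 - x^-2 + x^-1  (w -4, c 12, <D> = A^-8 - A^-4 + 2 - A^4 + A^8 - A^12)
key observation: one V(x) for all 2 diagrams — one class (guaranteed)


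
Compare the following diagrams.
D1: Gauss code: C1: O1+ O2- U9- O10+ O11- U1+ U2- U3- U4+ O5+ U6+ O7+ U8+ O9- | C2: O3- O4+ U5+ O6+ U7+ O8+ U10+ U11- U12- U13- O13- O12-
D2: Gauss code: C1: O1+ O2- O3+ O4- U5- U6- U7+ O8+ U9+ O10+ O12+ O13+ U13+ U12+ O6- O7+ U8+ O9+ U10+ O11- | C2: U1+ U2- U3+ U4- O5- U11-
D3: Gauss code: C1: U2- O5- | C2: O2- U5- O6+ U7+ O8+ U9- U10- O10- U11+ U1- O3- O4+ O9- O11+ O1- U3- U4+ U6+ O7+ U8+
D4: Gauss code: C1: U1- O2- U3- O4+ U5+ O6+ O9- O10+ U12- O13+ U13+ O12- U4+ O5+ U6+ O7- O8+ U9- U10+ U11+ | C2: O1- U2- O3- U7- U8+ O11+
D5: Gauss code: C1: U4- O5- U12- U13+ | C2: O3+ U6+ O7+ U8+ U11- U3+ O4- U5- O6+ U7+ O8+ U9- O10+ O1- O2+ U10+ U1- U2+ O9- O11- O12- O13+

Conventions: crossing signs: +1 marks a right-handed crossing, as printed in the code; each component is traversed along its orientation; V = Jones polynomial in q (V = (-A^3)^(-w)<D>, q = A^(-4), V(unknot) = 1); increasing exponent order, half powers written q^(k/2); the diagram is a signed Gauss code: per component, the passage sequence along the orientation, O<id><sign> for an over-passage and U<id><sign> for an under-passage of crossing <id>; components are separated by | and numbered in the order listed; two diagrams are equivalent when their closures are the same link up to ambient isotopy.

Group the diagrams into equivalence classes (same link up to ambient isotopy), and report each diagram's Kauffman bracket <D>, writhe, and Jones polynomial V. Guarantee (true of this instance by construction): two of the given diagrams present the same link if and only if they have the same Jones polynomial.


grouping into links: {D1} | {D2, D3, D4, D5}
V(D1) = -q^(3/2) - q^(7/2) + q^(9/2) - q^(11/2)  (w +1, c 13, <D> = A^-19 - A^-15 + A^-11 + A^-3)
V(D2) = -q^(-3/2) - 2q^(1/2) + q^(3/2) - q^(5/2) + q^(7/2)  (w +3, c 13, <D> = -A^-5 + A^-1 - A^3 + 2A^7 + A^15)
V(D3) = -q^(-3/2) - 2q^(1/2) + q^(3/2) - q^(5/2) + q^(7/2)  [11 crossings, <D> = -A^-17 + A^-13 - A^-9 + 2A^-5 + A^3, w = -1]
V(D4) = -q^(-3/2) - 2q^(1/2) + q^(3/2) - q^(5/2) + q^(7/2)  (w +1, c 13, <D> = -A^-11 + A^-7 - A^-3 + 2A + A^9)
V(D5) = -q^(-3/2) - 2q^(1/2) + q^(3/2) - q^(5/2) + q^(7/2)  [13 crossings, <D> = -A^-11 + A^-7 - A^-3 + 2A + A^9, w = +1]
key observation: V(q) takes 2 values over 5 diagrams, fixing the grouping


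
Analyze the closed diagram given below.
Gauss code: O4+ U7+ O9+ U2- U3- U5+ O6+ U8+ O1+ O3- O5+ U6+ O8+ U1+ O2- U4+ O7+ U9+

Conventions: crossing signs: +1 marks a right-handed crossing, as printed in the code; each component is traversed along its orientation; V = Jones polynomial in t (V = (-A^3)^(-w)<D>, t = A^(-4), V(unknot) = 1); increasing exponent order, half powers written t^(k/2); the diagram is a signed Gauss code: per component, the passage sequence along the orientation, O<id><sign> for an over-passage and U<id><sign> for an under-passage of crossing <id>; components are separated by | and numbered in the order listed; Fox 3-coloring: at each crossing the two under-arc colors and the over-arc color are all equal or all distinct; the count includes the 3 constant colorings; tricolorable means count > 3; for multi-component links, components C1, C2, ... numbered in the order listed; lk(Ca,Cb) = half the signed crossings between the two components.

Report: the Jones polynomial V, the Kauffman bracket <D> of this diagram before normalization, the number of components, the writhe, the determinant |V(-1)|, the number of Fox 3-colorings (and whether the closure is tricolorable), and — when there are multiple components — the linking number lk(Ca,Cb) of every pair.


V = t^2 + 2t^4 - 2t^5 + t^6 - 2t^7 + t^8
<D> = -A^-17 + 2A^-13 - A^-9 + 2A^-5 - 2A^-1 - A^7 (w = +5)
1 component over 9 crossings, w = +5
27 Fox colorings among 3^9, |V(-1)| = 9: tricolorable
why: the span of V is 6, forcing >= 6 crossings in any diagram
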